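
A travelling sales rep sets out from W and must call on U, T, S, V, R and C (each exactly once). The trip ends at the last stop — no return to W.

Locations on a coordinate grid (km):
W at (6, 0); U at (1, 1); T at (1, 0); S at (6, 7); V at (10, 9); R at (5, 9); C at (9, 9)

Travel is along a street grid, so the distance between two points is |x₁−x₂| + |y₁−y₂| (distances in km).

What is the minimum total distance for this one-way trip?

25 km — the minimum one-way total.

There are 6! = 720 possible orderings.
W → U → T → S → V → R → C: 6+1+12+6+5+4 = 34
W → U → T → S → V → C → R: 6+1+12+6+1+4 = 30
W → U → T → S → R → V → C: 6+1+12+3+5+1 = 28
W → U → T → S → R → C → V: 6+1+12+3+4+1 = 27
W → U → T → S → C → V → R: 6+1+12+5+1+5 = 30
W → U → T → S → C → R → V: 6+1+12+5+4+5 = 33
W → U → T → V → S → R → C: 6+1+18+6+3+4 = 38
W → U → T → V → S → C → R: 6+1+18+6+5+4 = 40
… (712 more)
W → T → U → S → R → C → V: 5+1+11+3+4+1 = 25  ← best
The minimum is 25.
One shortest path: W → T → U → S → R → C → V.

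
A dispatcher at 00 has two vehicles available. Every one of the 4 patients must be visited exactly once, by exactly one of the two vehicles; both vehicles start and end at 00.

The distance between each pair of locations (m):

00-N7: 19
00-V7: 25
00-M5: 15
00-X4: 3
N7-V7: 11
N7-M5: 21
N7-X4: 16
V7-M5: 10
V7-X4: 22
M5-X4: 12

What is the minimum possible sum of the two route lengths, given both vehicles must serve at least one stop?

Try each way of splitting the stops between the two vehicles (each non-empty) and, for each split, find the best tour for each vehicle:
  {N7} + {V7, M5, X4}: 38 + 50 = 88
  {V7} + {N7, M5, X4}: 50 + 55 = 105
  {N7, V7} + {M5, X4}: 55 + 30 = 85
  {M5} + {N7, V7, X4}: 30 + 55 = 85
  {N7, M5} + {V7, X4}: 55 + 50 = 105
  {V7, M5} + {N7, X4}: 50 + 38 = 88
  … (7 splits in total)
  {N7, V7, M5} + {X4}: 55 + 6 = 61  ← best
Best: vehicle 1 00 → N7 → V7 → M5 → 00 = 55; vehicle 2 00 → X4 → 00 = 6; combined 61.

61 m — the smallest possible combined total.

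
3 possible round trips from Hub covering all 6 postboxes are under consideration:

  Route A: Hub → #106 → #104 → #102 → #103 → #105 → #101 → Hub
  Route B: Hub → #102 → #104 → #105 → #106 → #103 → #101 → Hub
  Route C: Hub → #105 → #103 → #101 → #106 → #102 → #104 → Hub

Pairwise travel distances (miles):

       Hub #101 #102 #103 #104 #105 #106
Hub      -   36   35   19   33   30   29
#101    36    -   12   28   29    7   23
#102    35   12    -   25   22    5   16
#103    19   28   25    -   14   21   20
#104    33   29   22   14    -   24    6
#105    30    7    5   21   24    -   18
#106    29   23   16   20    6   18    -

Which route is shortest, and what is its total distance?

Route A: 29 + 6 + 22 + 25 + 21 + 7 + 36 = 146
Route B: 35 + 22 + 24 + 18 + 20 + 28 + 36 = 183
Route C: 30 + 21 + 28 + 23 + 16 + 22 + 33 = 173

Shortest is Route A, total 146 miles.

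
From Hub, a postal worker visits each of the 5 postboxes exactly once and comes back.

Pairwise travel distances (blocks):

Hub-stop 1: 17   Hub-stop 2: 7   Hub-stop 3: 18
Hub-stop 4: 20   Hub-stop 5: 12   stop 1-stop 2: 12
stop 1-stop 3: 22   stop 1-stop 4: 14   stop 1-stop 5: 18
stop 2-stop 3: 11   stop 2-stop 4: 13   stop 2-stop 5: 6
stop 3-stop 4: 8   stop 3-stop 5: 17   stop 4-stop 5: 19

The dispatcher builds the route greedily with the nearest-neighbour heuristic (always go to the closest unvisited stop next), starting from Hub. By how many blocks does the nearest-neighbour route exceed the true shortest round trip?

1 blocks longer than the optimal tour.

From Hub: stop 2=7, stop 5=12, stop 1=17, stop 3=18, stop 4=20 → choose stop 2 (7).
From stop 2: stop 5=6, stop 3=11, stop 1=12, stop 4=13 → choose stop 5 (6).
From stop 5: stop 3=17, stop 1=18, stop 4=19 → choose stop 3 (17).
From stop 3: stop 4=8, stop 1=22 → choose stop 4 (8).
From stop 4: stop 1=14 → choose stop 1 (14).
NN route Hub → stop 2 → stop 5 → stop 3 → stop 4 → stop 1 → Hub costs 69.
Optimal: Hub → stop 1 → stop 4 → stop 3 → stop 2 → stop 5 → Hub costs 68 (by enumerating all 60 distinct tours).
Excess = 69 − 68 = 1.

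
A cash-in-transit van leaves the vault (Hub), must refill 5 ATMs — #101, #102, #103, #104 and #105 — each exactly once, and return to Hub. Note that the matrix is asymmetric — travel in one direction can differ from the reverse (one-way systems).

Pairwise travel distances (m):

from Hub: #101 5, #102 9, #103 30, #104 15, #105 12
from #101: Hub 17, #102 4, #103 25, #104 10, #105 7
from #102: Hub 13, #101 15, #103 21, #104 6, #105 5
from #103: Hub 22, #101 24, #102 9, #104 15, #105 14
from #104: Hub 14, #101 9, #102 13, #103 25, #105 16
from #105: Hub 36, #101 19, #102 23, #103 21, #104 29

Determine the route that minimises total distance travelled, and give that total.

Hub - #101 - #102 - #103 - #104 - #105 - Hub: 5+4+21+15+16+36 = 97
Hub - #101 - #102 - #103 - #105 - #104 - Hub: 5+4+21+14+29+14 = 87
Hub - #101 - #102 - #104 - #103 - #105 - Hub: 5+4+6+25+14+36 = 90
Hub - #101 - #102 - #104 - #105 - #103 - Hub: 5+4+6+16+21+22 = 74
Hub - #101 - #102 - #105 - #103 - #104 - Hub: 5+4+5+21+15+14 = 64
Hub - #101 - #102 - #105 - #104 - #103 - Hub: 5+4+5+29+25+22 = 90
Hub - #101 - #103 - #102 - #104 - #105 - Hub: 5+25+9+6+16+36 = 97
Hub - #101 - #103 - #102 - #105 - #104 - Hub: 5+25+9+5+29+14 = 87
Hub - #101 - #103 - #104 - #102 - #105 - Hub: 5+25+15+13+5+36 = 99
Hub - #101 - #103 - #104 - #105 - #102 - Hub: 5+25+15+16+23+13 = 97
Hub - #101 - #103 - #105 - #102 - #104 - Hub: 5+25+14+23+6+14 = 87
Hub - #101 - #103 - #105 - #104 - #102 - Hub: 5+25+14+29+13+13 = 99
Hub - #101 - #104 - #102 - #103 - #105 - Hub: 5+10+13+21+14+36 = 99
Hub - #101 - #104 - #102 - #105 - #103 - Hub: 5+10+13+5+21+22 = 76
… (106 more)
Hub - #101 - #105 - #103 - #102 - #104 - Hub: 5+7+21+9+6+14 = 62  ← best
The minimum is 62.
One optimal route: Hub → #101 → #105 → #103 → #102 → #104 → Hub.

Minimum total distance: 62 m.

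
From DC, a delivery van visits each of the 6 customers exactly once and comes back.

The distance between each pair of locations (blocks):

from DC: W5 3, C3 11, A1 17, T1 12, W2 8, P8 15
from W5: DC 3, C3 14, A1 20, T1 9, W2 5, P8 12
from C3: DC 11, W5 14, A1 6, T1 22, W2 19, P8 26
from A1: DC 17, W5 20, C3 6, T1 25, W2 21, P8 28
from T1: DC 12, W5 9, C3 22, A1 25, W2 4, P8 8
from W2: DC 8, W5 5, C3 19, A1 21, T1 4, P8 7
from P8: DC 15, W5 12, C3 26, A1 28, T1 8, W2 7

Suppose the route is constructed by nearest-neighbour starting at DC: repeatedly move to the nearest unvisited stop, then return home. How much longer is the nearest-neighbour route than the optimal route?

From DC: W5=3, W2=8, C3=11, T1=12, P8=15, A1=17 → choose W5 (3).
From W5: W2=5, T1=9, P8=12, C3=14, A1=20 → choose W2 (5).
From W2: T1=4, P8=7, C3=19, A1=21 → choose T1 (4).
From T1: P8=8, C3=22, A1=25 → choose P8 (8).
From P8: C3=26, A1=28 → choose C3 (26).
From C3: A1=6 → choose A1 (6).
NN route DC → W5 → W2 → T1 → P8 → C3 → A1 → DC costs 69.
Optimal: DC → W5 → T1 → P8 → W2 → A1 → C3 → DC costs 65 (by enumerating all 360 distinct tours).
Excess = 69 − 65 = 4.

The nearest-neighbour route is 4 blocks longer than optimal.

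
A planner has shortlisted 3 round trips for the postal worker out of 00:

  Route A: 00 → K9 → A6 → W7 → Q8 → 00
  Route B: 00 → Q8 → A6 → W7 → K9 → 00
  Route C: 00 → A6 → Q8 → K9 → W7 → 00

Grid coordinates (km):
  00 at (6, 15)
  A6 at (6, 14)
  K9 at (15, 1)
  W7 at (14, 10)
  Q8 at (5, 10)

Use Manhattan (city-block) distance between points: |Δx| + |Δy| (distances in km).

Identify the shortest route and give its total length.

Route A: 23 + 22 + 12 + 9 + 6 = 72
Route B: 6 + 5 + 12 + 10 + 23 = 56
Route C: 1 + 5 + 19 + 10 + 13 = 48

48 km — Route C is the shortest.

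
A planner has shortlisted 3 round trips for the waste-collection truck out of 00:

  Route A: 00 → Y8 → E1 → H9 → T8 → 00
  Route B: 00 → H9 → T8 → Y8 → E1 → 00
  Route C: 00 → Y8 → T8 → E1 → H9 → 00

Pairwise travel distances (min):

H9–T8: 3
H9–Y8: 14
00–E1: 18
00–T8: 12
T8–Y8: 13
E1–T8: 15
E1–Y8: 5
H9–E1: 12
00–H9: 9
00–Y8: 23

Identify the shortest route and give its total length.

Shortest is Route B, total 48 min.

Route A: 23 + 5 + 12 + 3 + 12 = 55
Route B: 9 + 3 + 13 + 5 + 18 = 48
Route C: 23 + 13 + 15 + 12 + 9 = 72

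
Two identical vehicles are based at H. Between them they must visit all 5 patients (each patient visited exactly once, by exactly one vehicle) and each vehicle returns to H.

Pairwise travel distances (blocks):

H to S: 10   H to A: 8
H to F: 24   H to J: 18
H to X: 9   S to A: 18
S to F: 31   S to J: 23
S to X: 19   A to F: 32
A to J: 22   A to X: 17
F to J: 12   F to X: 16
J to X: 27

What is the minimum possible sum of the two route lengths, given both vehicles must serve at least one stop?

Minimum combined distance: 86 blocks.

Check every non-empty split of the stops between the two vehicles; for each half take its own optimal tour:
  {S} + {A, F, J, X}: 20 + 67 = 87
  {A} + {S, F, J, X}: 16 + 70 = 86
  {S, A} + {F, J, X}: 36 + 55 = 91
  {F} + {S, A, J, X}: 48 + 81 = 129
  {S, F} + {A, J, X}: 65 + 66 = 131
  {A, F} + {S, J, X}: 64 + 69 = 133
  … (15 splits in total)
Best: vehicle 1 H → A → H = 16; vehicle 2 H → S → J → F → X → H = 70; combined 86.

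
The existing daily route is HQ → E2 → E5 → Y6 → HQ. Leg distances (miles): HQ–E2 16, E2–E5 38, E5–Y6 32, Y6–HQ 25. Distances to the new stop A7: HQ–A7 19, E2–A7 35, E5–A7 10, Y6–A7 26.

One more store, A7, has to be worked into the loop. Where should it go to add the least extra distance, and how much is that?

Insertion cost between consecutive stops i–j is d(i,A7) + d(A7,j) − d(i,j):
  between HQ and E2: 19 + 35 − 16 = 38
  between E2 and E5: 35 + 10 − 38 = 7
  between E5 and Y6: 10 + 26 − 32 = 4
  between Y6 and HQ: 26 + 19 − 25 = 20
Cheapest insertion is between E5 and Y6, adding 4.
New total = 111 + 4 = 115.

+4 miles — insert A7 between E5 and Y6.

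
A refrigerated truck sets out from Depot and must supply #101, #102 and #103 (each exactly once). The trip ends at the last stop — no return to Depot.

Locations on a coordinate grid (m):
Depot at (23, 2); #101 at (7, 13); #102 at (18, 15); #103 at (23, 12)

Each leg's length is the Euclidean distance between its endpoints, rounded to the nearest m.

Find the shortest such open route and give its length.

There are 3! = 6 possible orderings.
Depot - #101 - #102 - #103: 19+11+6 = 36
Depot - #101 - #103 - #102: 19+16+6 = 41
Depot - #102 - #101 - #103: 14+11+16 = 41
Depot - #102 - #103 - #101: 14+6+16 = 36
Depot - #103 - #101 - #102: 10+16+11 = 37
Depot - #103 - #102 - #101: 10+6+11 = 27
The minimum is 27.
One shortest path: Depot → #103 → #102 → #101.

Shortest open route: 27 m.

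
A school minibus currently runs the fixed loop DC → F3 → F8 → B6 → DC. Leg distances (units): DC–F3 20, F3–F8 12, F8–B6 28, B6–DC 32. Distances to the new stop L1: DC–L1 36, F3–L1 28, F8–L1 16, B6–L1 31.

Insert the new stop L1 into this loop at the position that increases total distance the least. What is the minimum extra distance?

Insertion cost between consecutive stops i–j is d(i,L1) + d(L1,j) − d(i,j):
  between DC and F3: 36 + 28 − 20 = 44
  between F3 and F8: 28 + 16 − 12 = 32
  between F8 and B6: 16 + 31 − 28 = 19
  between B6 and DC: 31 + 36 − 32 = 35
Cheapest insertion is between F8 and B6, adding 19.
New total = 92 + 19 = 111.

Adding 19 by placing L1 on the F8–B6 leg.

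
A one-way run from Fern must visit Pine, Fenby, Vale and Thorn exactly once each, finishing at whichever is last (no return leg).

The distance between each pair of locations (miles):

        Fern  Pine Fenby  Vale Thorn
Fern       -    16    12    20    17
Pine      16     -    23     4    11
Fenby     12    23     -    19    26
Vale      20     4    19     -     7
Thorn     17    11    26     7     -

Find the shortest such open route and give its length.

There are 4! = 24 possible orderings.
Fern→Pine→Fenby→Vale→Thorn: 16+23+19+7 = 65
Fern→Pine→Fenby→Thorn→Vale: 16+23+26+7 = 72
Fern→Pine→Vale→Fenby→Thorn: 16+4+19+26 = 65
Fern→Pine→Vale→Thorn→Fenby: 16+4+7+26 = 53
Fern→Pine→Thorn→Fenby→Vale: 16+11+26+19 = 72
Fern→Pine→Thorn→Vale→Fenby: 16+11+7+19 = 53
Fern→Fenby→Pine→Vale→Thorn: 12+23+4+7 = 46
Fern→Fenby→Pine→Thorn→Vale: 12+23+11+7 = 53
Fern→Fenby→Vale→Pine→Thorn: 12+19+4+11 = 46
Fern→Fenby→Vale→Thorn→Pine: 12+19+7+11 = 49
Fern→Fenby→Thorn→Pine→Vale: 12+26+11+4 = 53
Fern→Fenby→Thorn→Vale→Pine: 12+26+7+4 = 49
Fern→Vale→Pine→Fenby→Thorn: 20+4+23+26 = 73
Fern→Vale→Pine→Thorn→Fenby: 20+4+11+26 = 61
… (10 more)
The minimum is 46.
One shortest path: Fern → Fenby → Pine → Vale → Thorn.

Minimum one-way distance = 46 miles.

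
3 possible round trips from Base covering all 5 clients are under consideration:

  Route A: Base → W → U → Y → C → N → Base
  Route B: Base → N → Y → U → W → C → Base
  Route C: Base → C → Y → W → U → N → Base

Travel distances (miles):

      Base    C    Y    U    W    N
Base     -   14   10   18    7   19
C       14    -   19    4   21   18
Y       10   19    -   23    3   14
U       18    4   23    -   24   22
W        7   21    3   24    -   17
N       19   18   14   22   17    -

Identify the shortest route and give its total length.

101 miles — Route C is the shortest.

Route A: 7 + 24 + 23 + 19 + 18 + 19 = 110
Route B: 19 + 14 + 23 + 24 + 21 + 14 = 115
Route C: 14 + 19 + 3 + 24 + 22 + 19 = 101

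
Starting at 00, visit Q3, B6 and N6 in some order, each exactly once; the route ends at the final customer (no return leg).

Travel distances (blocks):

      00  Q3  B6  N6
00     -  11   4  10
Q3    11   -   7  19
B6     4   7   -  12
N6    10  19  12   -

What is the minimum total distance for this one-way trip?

There are 3! = 6 possible orderings.
00→Q3→B6→N6: 11+7+12 = 30
00→Q3→N6→B6: 11+19+12 = 42
00→B6→Q3→N6: 4+7+19 = 30
00→B6→N6→Q3: 4+12+19 = 35
00→N6→Q3→B6: 10+19+7 = 36
00→N6→B6→Q3: 10+12+7 = 29
The minimum is 29.
One shortest path: 00 → N6 → B6 → Q3.

Minimum one-way distance = 29 blocks.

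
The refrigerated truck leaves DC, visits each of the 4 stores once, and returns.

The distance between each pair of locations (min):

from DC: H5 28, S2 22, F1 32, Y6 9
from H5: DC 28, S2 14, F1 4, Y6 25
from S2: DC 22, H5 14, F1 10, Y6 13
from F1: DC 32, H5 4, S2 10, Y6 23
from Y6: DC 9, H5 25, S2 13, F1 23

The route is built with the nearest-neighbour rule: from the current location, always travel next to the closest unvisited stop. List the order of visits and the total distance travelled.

64 min along DC → Y6 → S2 → F1 → H5 → DC.

DC → [Y6:9 / S2:22 / H5:28 / F1:32] → Y6 (9)
Y6 → [S2:13 / F1:23 / H5:25] → S2 (13)
S2 → [F1:10 / H5:14] → F1 (10)
F1 → [H5:4] → H5 (4)
Return H5→DC: 28.
Total = 9 + 13 + 10 + 4 + 28 = 64.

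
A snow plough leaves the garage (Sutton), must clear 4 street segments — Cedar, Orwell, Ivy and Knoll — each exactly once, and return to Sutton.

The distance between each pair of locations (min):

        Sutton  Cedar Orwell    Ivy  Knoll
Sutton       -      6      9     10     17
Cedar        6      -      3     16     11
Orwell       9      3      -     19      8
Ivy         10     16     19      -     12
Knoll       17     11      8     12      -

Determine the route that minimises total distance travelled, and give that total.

There are 12 distinct closed tours to check (reversals are equivalent).
Sutton-Cedar-Orwell-Ivy-Knoll-Sutton: 6+3+19+12+17 = 57
Sutton-Cedar-Orwell-Knoll-Ivy-Sutton: 6+3+8+12+10 = 39
Sutton-Cedar-Ivy-Orwell-Knoll-Sutton: 6+16+19+8+17 = 66
Sutton-Cedar-Ivy-Knoll-Orwell-Sutton: 6+16+12+8+9 = 51
Sutton-Cedar-Knoll-Orwell-Ivy-Sutton: 6+11+8+19+10 = 54
Sutton-Cedar-Knoll-Ivy-Orwell-Sutton: 6+11+12+19+9 = 57
Sutton-Orwell-Cedar-Ivy-Knoll-Sutton: 9+3+16+12+17 = 57
Sutton-Orwell-Cedar-Knoll-Ivy-Sutton: 9+3+11+12+10 = 45
Sutton-Orwell-Ivy-Cedar-Knoll-Sutton: 9+19+16+11+17 = 72
Sutton-Orwell-Knoll-Cedar-Ivy-Sutton: 9+8+11+16+10 = 54
Sutton-Ivy-Cedar-Orwell-Knoll-Sutton: 10+16+3+8+17 = 54
Sutton-Ivy-Orwell-Cedar-Knoll-Sutton: 10+19+3+11+17 = 60
The minimum is 39.
One optimal route: Sutton → Cedar → Orwell → Knoll → Ivy → Sutton (or its reverse).

39 min — the shortest possible round trip.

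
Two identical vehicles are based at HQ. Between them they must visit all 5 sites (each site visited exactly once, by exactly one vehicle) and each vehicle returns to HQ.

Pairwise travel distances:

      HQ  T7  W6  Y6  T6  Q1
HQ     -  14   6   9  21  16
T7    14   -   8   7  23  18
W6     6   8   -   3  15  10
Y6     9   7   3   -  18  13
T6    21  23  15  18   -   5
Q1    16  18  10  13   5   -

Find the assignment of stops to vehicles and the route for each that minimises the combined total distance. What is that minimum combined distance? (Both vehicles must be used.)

Check every non-empty split of the stops between the two vehicles; for each half take its own optimal tour:
  {T7} + {W6, Y6, T6, Q1}: 28 + 48 = 76
  {W6} + {T7, Y6, T6, Q1}: 12 + 60 = 72
  {T7, W6} + {Y6, T6, Q1}: 28 + 48 = 76
  {Y6} + {T7, W6, T6, Q1}: 18 + 58 = 76
  {T7, Y6} + {W6, T6, Q1}: 30 + 42 = 72
  {W6, Y6} + {T7, T6, Q1}: 18 + 58 = 76
  … (15 splits in total)
Best: vehicle 1 HQ → W6 → HQ = 12; vehicle 2 HQ → T7 → Y6 → T6 → Q1 → HQ = 60; combined 72.

Minimum combined distance: 72.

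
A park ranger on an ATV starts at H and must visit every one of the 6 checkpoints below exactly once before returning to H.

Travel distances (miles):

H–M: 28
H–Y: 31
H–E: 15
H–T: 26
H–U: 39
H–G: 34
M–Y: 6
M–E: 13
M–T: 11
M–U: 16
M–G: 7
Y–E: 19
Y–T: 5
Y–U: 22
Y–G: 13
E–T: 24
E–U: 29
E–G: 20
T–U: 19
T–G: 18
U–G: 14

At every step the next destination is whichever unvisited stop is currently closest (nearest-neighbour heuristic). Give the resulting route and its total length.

From H: distances to unvisited — E=15, T=26, M=28, Y=31, G=34, U=39. Nearest is E (15).
From E: distances to unvisited — M=13, Y=19, G=20, T=24, U=29. Nearest is M (13).
From M: distances to unvisited — Y=6, G=7, T=11, U=16. Nearest is Y (6).
From Y: distances to unvisited — T=5, G=13, U=22. Nearest is T (5).
From T: distances to unvisited — G=18, U=19. Nearest is G (18).
From G: distances to unvisited — U=14. Nearest is U (14).
Return U→H: 39.
Total = 15 + 13 + 6 + 5 + 18 + 14 + 39 = 110.

Total distance 110 miles via the nearest-neighbour route H → E → M → Y → T → G → U → H.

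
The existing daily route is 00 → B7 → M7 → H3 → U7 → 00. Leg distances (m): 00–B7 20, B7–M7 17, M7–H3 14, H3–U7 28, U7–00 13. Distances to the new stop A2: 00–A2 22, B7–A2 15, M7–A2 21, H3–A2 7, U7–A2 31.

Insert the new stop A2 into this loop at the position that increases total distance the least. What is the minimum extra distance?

+10 m — insert A2 between H3 and U7.

Insertion cost between consecutive stops i–j is d(i,A2) + d(A2,j) − d(i,j):
  between 00 and B7: 22 + 15 − 20 = 17
  between B7 and M7: 15 + 21 − 17 = 19
  between M7 and H3: 21 + 7 − 14 = 14
  between H3 and U7: 7 + 31 − 28 = 10
  between U7 and 00: 31 + 22 − 13 = 40
Cheapest insertion is between H3 and U7, adding 10.
New total = 92 + 10 = 102.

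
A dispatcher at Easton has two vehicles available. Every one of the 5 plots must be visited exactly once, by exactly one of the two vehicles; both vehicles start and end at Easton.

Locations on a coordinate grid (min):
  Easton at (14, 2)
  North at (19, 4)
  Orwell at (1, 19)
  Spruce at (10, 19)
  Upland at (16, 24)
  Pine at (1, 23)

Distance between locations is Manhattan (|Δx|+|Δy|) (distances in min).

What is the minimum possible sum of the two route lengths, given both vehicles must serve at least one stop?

Minimum combined distance: 88 min.

There are 2^4 − 1 = 15 ways to divide the 5 stops into two non-empty groups. For each, the best each vehicle can do is its own shortest tour through its group:
  {North} + {Orwell, Spruce, Upland, Pine}: 14 + 74 = 88
  {Orwell} + {North, Spruce, Upland, Pine}: 60 + 80 = 140
  {North, Orwell} + {Spruce, Upland, Pine}: 70 + 74 = 144
  {Spruce} + {North, Orwell, Upland, Pine}: 42 + 80 = 122
  {North, Spruce} + {Orwell, Upland, Pine}: 52 + 74 = 126
  {Orwell, Spruce} + {North, Upland, Pine}: 60 + 80 = 140
  … (15 splits in total)
Best: vehicle 1 Easton → North → Easton = 14; vehicle 2 Easton → Spruce → Orwell → Pine → Upland → Easton = 74; combined 88.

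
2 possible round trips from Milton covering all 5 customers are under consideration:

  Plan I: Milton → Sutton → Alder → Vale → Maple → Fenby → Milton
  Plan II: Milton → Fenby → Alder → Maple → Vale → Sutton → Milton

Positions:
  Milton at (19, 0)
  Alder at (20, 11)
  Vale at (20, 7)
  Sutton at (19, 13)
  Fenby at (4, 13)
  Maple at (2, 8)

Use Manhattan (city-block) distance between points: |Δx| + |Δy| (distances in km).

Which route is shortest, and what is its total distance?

Plan I: 13 + 3 + 4 + 19 + 7 + 28 = 74
Plan II: 28 + 18 + 21 + 19 + 7 + 13 = 106

Shortest is Plan I, total 74 km.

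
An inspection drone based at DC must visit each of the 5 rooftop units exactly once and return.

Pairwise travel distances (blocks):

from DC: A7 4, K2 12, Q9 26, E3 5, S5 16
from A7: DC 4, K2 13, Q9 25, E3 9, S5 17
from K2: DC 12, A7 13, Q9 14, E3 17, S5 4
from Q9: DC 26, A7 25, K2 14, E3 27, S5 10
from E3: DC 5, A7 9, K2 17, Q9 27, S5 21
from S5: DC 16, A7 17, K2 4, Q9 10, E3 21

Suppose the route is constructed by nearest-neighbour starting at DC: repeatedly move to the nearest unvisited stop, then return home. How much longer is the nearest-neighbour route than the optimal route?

DC: A7=4, E3=5, K2=12, S5=16, Q9=26 ⇒ A7
A7: E3=9, K2=13, S5=17, Q9=25 ⇒ E3
E3: K2=17, S5=21, Q9=27 ⇒ K2
K2: S5=4, Q9=14 ⇒ S5
S5: Q9=10 ⇒ Q9
NN route DC → A7 → E3 → K2 → S5 → Q9 → DC costs 70.
Optimal: DC → A7 → K2 → S5 → Q9 → E3 → DC costs 63 (by enumerating all 60 distinct tours).
Excess = 70 − 63 = 7.

The nearest-neighbour route is 7 blocks longer than optimal.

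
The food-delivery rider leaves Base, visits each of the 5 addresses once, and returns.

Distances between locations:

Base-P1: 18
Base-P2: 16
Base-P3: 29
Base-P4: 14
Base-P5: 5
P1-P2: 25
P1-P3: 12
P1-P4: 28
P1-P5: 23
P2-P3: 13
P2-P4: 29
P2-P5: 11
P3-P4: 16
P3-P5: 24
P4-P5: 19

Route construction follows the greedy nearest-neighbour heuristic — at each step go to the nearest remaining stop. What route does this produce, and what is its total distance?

From Base: distances to unvisited — P5=5, P4=14, P2=16, P1=18, P3=29. Nearest is P5 (5).
From P5: distances to unvisited — P2=11, P4=19, P1=23, P3=24. Nearest is P2 (11).
From P2: distances to unvisited — P3=13, P1=25, P4=29. Nearest is P3 (13).
From P3: distances to unvisited — P1=12, P4=16. Nearest is P1 (12).
From P1: distances to unvisited — P4=28. Nearest is P4 (28).
Return P4→Base: 14.
Total = 5 + 11 + 13 + 12 + 28 + 14 = 83.

Nearest-neighbour total = 83; route Base → P5 → P2 → P3 → P1 → P4 → Base.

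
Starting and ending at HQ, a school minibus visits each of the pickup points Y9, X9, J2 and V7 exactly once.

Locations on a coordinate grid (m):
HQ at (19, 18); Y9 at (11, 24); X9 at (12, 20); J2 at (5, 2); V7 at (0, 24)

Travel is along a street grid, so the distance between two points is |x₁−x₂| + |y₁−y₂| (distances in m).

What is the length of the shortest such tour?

Shortest round trip = 82 m.

With 4 stops there are 4!/2 = 12 distinct round trips (a route and its reverse cost the same).
HQ-Y9-X9-J2-V7-HQ: 14+5+25+27+25 = 96
HQ-Y9-X9-V7-J2-HQ: 14+5+16+27+30 = 92
HQ-Y9-J2-X9-V7-HQ: 14+28+25+16+25 = 108
HQ-Y9-J2-V7-X9-HQ: 14+28+27+16+9 = 94
HQ-Y9-V7-X9-J2-HQ: 14+11+16+25+30 = 96
HQ-Y9-V7-J2-X9-HQ: 14+11+27+25+9 = 86
HQ-X9-Y9-J2-V7-HQ: 9+5+28+27+25 = 94
HQ-X9-Y9-V7-J2-HQ: 9+5+11+27+30 = 82
HQ-X9-J2-Y9-V7-HQ: 9+25+28+11+25 = 98
HQ-X9-V7-Y9-J2-HQ: 9+16+11+28+30 = 94
HQ-J2-Y9-X9-V7-HQ: 30+28+5+16+25 = 104
HQ-J2-X9-Y9-V7-HQ: 30+25+5+11+25 = 96
The minimum is 82.
One optimal route: HQ → X9 → Y9 → V7 → J2 → HQ (or its reverse).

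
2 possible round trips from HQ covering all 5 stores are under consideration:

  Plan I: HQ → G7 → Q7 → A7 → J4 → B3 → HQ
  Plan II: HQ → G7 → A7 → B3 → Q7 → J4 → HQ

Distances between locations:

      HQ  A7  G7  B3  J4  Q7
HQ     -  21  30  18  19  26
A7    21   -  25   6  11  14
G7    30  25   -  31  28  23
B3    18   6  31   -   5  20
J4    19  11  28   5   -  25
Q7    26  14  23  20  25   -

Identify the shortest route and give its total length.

Shortest is Plan I, total 101.

Plan I: 30 + 23 + 14 + 11 + 5 + 18 = 101
Plan II: 30 + 25 + 6 + 20 + 25 + 19 = 125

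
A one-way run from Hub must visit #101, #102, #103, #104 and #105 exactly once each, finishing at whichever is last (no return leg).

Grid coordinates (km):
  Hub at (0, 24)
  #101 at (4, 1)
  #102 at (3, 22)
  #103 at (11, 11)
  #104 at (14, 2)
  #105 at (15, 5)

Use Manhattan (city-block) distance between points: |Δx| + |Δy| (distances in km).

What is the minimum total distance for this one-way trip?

Shortest open route: 49 km.

There are 5! = 120 possible orderings.
Hub → #101 → #102 → #103 → #104 → #105: 27+22+19+12+4 = 84
Hub → #101 → #102 → #103 → #105 → #104: 27+22+19+10+4 = 82
Hub → #101 → #102 → #104 → #103 → #105: 27+22+31+12+10 = 102
Hub → #101 → #102 → #104 → #105 → #103: 27+22+31+4+10 = 94
Hub → #101 → #102 → #105 → #103 → #104: 27+22+29+10+12 = 100
Hub → #101 → #102 → #105 → #104 → #103: 27+22+29+4+12 = 94
Hub → #101 → #103 → #102 → #104 → #105: 27+17+19+31+4 = 98
Hub → #101 → #103 → #102 → #105 → #104: 27+17+19+29+4 = 96
Hub → #101 → #103 → #104 → #102 → #105: 27+17+12+31+29 = 116
Hub → #101 → #103 → #104 → #105 → #102: 27+17+12+4+29 = 89
Hub → #101 → #103 → #105 → #102 → #104: 27+17+10+29+31 = 114
Hub → #101 → #103 → #105 → #104 → #102: 27+17+10+4+31 = 89
Hub → #101 → #104 → #102 → #103 → #105: 27+11+31+19+10 = 98
Hub → #101 → #104 → #102 → #105 → #103: 27+11+31+29+10 = 108
… (106 more)
Hub → #102 → #103 → #105 → #104 → #101: 5+19+10+4+11 = 49  ← best
The minimum is 49.
One shortest path: Hub → #102 → #103 → #105 → #104 → #101.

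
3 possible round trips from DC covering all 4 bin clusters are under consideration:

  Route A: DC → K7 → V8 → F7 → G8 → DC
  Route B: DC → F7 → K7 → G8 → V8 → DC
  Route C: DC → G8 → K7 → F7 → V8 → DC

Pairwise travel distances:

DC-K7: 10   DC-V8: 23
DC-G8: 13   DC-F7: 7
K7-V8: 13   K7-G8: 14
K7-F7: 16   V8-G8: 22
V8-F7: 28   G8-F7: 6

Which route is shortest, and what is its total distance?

Shortest is Route A, total 70.

Route A: 10 + 13 + 28 + 6 + 13 = 70
Route B: 7 + 16 + 14 + 22 + 23 = 82
Route C: 13 + 14 + 16 + 28 + 23 = 94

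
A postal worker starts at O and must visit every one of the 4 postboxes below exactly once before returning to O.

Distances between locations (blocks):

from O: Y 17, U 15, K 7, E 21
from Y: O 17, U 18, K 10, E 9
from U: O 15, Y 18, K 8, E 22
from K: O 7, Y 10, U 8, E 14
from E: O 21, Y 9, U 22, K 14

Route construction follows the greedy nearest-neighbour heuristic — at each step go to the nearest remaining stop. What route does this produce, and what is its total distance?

O → [K:7 / U:15 / Y:17 / E:21] → K (7)
K → [U:8 / Y:10 / E:14] → U (8)
U → [Y:18 / E:22] → Y (18)
Y → [E:9] → E (9)
Return E→O: 21.
Total = 7 + 8 + 18 + 9 + 21 = 63.

63 blocks along O → K → U → Y → E → O.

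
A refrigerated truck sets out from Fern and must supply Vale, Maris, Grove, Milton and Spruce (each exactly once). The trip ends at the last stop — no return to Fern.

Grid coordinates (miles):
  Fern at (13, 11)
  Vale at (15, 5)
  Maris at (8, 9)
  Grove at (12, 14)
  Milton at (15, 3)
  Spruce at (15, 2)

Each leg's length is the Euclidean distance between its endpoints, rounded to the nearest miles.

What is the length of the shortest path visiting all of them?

Shortest open route: 20 miles.

There are 5! = 120 possible orderings.
Fern - Vale - Maris - Grove - Milton - Spruce: 6+8+6+11+1 = 32
Fern - Vale - Maris - Grove - Spruce - Milton: 6+8+6+12+1 = 33
Fern - Vale - Maris - Milton - Grove - Spruce: 6+8+9+11+12 = 46
Fern - Vale - Maris - Milton - Spruce - Grove: 6+8+9+1+12 = 36
Fern - Vale - Maris - Spruce - Grove - Milton: 6+8+10+12+11 = 47
Fern - Vale - Maris - Spruce - Milton - Grove: 6+8+10+1+11 = 36
Fern - Vale - Grove - Maris - Milton - Spruce: 6+9+6+9+1 = 31
Fern - Vale - Grove - Maris - Spruce - Milton: 6+9+6+10+1 = 32
Fern - Vale - Grove - Milton - Maris - Spruce: 6+9+11+9+10 = 45
Fern - Vale - Grove - Milton - Spruce - Maris: 6+9+11+1+10 = 37
Fern - Vale - Grove - Spruce - Maris - Milton: 6+9+12+10+9 = 46
Fern - Vale - Grove - Spruce - Milton - Maris: 6+9+12+1+9 = 37
Fern - Vale - Milton - Maris - Grove - Spruce: 6+2+9+6+12 = 35
Fern - Vale - Milton - Maris - Spruce - Grove: 6+2+9+10+12 = 39
… (106 more)
Fern - Grove - Maris - Vale - Milton - Spruce: 3+6+8+2+1 = 20  ← best
The minimum is 20.
One shortest path: Fern → Grove → Maris → Vale → Milton → Spruce.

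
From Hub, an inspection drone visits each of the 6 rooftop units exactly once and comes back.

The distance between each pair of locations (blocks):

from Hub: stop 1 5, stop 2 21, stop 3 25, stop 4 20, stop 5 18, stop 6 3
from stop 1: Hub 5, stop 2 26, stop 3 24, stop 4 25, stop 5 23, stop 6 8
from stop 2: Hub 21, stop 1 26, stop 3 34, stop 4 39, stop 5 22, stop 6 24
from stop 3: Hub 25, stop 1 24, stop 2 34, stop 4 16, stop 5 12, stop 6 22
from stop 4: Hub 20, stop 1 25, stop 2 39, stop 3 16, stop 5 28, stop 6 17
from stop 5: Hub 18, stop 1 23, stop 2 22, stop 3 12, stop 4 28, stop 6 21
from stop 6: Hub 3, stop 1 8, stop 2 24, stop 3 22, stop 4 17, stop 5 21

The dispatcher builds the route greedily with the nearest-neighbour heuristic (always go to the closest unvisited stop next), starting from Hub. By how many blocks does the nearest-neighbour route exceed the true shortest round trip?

Excess over optimum: 21 blocks.

From Hub: stop 6=3, stop 1=5, stop 5=18, stop 4=20, stop 2=21, stop 3=25 → choose stop 6 (3).
From stop 6: stop 1=8, stop 4=17, stop 5=21, stop 3=22, stop 2=24 → choose stop 1 (8).
From stop 1: stop 5=23, stop 3=24, stop 4=25, stop 2=26 → choose stop 5 (23).
From stop 5: stop 3=12, stop 2=22, stop 4=28 → choose stop 3 (12).
From stop 3: stop 4=16, stop 2=34 → choose stop 4 (16).
From stop 4: stop 2=39 → choose stop 2 (39).
NN route Hub → stop 6 → stop 1 → stop 5 → stop 3 → stop 4 → stop 2 → Hub costs 122.
Optimal: Hub → stop 1 → stop 2 → stop 5 → stop 3 → stop 4 → stop 6 → Hub costs 101 (by enumerating all 360 distinct tours).
Excess = 122 − 101 = 21.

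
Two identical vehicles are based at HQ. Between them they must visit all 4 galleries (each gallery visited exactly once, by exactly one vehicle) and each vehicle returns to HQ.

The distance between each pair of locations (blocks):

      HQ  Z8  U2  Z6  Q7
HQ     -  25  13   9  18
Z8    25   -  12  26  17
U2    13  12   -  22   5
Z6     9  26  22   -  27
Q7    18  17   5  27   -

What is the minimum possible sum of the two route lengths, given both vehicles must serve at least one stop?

78 blocks — the smallest possible combined total.

Try each way of splitting the stops between the two vehicles (each non-empty) and, for each split, find the best tour for each vehicle:
  {Z8} + {U2, Z6, Q7}: 50 + 54 = 104
  {U2} + {Z8, Z6, Q7}: 26 + 70 = 96
  {Z8, U2} + {Z6, Q7}: 50 + 54 = 104
  {Z6} + {Z8, U2, Q7}: 18 + 60 = 78
  {Z8, Z6} + {U2, Q7}: 60 + 36 = 96
  {U2, Z6} + {Z8, Q7}: 44 + 60 = 104
  … (7 splits in total)
Best: vehicle 1 HQ → Z6 → HQ = 18; vehicle 2 HQ → Z8 → U2 → Q7 → HQ = 60; combined 78.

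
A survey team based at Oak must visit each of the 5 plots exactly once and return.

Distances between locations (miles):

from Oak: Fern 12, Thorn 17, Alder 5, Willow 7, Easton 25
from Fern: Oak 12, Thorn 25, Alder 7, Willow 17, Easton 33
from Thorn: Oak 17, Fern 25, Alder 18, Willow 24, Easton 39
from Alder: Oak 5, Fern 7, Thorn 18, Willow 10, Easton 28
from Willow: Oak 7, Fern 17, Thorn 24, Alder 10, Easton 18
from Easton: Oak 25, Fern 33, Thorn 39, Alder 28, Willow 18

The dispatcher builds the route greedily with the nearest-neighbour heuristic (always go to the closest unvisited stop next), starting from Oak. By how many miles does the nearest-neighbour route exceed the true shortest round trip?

Excess over optimum: 3 miles.

From Oak: Alder=5, Willow=7, Fern=12, Thorn=17, Easton=25 → choose Alder (5).
From Alder: Fern=7, Willow=10, Thorn=18, Easton=28 → choose Fern (7).
From Fern: Willow=17, Thorn=25, Easton=33 → choose Willow (17).
From Willow: Easton=18, Thorn=24 → choose Easton (18).
From Easton: Thorn=39 → choose Thorn (39).
NN route Oak → Alder → Fern → Willow → Easton → Thorn → Oak costs 103.
Optimal: Oak → Thorn → Alder → Fern → Easton → Willow → Oak costs 100 (by enumerating all 60 distinct tours).
Excess = 103 − 100 = 3.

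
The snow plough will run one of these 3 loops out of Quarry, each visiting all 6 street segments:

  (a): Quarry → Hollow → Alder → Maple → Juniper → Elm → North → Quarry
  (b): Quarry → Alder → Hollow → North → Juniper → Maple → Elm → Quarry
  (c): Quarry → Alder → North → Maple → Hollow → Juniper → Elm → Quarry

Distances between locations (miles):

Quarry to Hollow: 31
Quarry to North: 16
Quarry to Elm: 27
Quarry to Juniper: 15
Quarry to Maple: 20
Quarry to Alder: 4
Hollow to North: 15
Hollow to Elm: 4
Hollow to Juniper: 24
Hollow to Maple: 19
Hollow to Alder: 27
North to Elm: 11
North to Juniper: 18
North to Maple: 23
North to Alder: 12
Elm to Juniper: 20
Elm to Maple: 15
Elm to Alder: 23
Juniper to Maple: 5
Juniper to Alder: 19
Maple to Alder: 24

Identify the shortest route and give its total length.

111 miles — (b) is the shortest.

(a): 31 + 27 + 24 + 5 + 20 + 11 + 16 = 134
(b): 4 + 27 + 15 + 18 + 5 + 15 + 27 = 111
(c): 4 + 12 + 23 + 19 + 24 + 20 + 27 = 129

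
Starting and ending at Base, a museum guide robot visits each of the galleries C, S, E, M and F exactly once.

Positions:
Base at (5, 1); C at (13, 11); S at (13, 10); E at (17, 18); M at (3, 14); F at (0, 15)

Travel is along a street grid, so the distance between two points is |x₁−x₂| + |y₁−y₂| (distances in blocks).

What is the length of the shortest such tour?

With 5 stops there are 5!/2 = 60 distinct round trips (a route and its reverse cost the same).
Base-C-S-E-M-F-Base: 18+1+12+18+4+19 = 72
Base-C-S-E-F-M-Base: 18+1+12+20+4+15 = 70
Base-C-S-M-E-F-Base: 18+1+14+18+20+19 = 90
Base-C-S-M-F-E-Base: 18+1+14+4+20+29 = 86
Base-C-S-F-E-M-Base: 18+1+18+20+18+15 = 90
Base-C-S-F-M-E-Base: 18+1+18+4+18+29 = 88
Base-C-E-S-M-F-Base: 18+11+12+14+4+19 = 78
Base-C-E-S-F-M-Base: 18+11+12+18+4+15 = 78
Base-C-E-M-S-F-Base: 18+11+18+14+18+19 = 98
Base-C-E-M-F-S-Base: 18+11+18+4+18+17 = 86
Base-C-E-F-S-M-Base: 18+11+20+18+14+15 = 96
Base-C-E-F-M-S-Base: 18+11+20+4+14+17 = 84
Base-C-M-S-E-F-Base: 18+13+14+12+20+19 = 96
Base-C-M-S-F-E-Base: 18+13+14+18+20+29 = 112
… (46 more)
Base-S-C-E-F-M-Base: 17+1+11+20+4+15 = 68  ← best
The minimum is 68.
One optimal route: Base → S → C → E → F → M → Base (or its reverse).

Minimum total distance: 68 blocks.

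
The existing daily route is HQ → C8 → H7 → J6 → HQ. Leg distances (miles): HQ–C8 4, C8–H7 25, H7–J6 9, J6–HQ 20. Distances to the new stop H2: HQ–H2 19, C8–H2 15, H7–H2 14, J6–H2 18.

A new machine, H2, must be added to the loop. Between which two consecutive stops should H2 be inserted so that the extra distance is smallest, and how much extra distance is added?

Minimum extra distance: 4 miles, inserting H2 between C8 and H7.

Insertion cost between consecutive stops i–j is d(i,H2) + d(H2,j) − d(i,j):
  between HQ and C8: 19 + 15 − 4 = 30
  between C8 and H7: 15 + 14 − 25 = 4
  between H7 and J6: 14 + 18 − 9 = 23
  between J6 and HQ: 18 + 19 − 20 = 17
Cheapest insertion is between C8 and H7, adding 4.
New total = 58 + 4 = 62.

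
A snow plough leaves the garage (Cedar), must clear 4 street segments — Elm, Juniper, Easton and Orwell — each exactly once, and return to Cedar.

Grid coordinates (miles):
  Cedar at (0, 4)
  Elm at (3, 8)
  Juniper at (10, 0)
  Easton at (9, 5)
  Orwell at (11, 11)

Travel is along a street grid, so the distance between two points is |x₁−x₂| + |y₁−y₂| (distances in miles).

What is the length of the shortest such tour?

With 4 stops there are 4!/2 = 12 distinct round trips (a route and its reverse cost the same).
Cedar → Elm → Juniper → Easton → Orwell → Cedar: 7+15+6+8+18 = 54
Cedar → Elm → Juniper → Orwell → Easton → Cedar: 7+15+12+8+10 = 52
Cedar → Elm → Easton → Juniper → Orwell → Cedar: 7+9+6+12+18 = 52
Cedar → Elm → Easton → Orwell → Juniper → Cedar: 7+9+8+12+14 = 50
Cedar → Elm → Orwell → Juniper → Easton → Cedar: 7+11+12+6+10 = 46
Cedar → Elm → Orwell → Easton → Juniper → Cedar: 7+11+8+6+14 = 46
Cedar → Juniper → Elm → Easton → Orwell → Cedar: 14+15+9+8+18 = 64
Cedar → Juniper → Elm → Orwell → Easton → Cedar: 14+15+11+8+10 = 58
Cedar → Juniper → Easton → Elm → Orwell → Cedar: 14+6+9+11+18 = 58
Cedar → Juniper → Orwell → Elm → Easton → Cedar: 14+12+11+9+10 = 56
Cedar → Easton → Elm → Juniper → Orwell → Cedar: 10+9+15+12+18 = 64
Cedar → Easton → Juniper → Elm → Orwell → Cedar: 10+6+15+11+18 = 60
The minimum is 46.
One optimal route: Cedar → Elm → Orwell → Juniper → Easton → Cedar (or its reverse).

Shortest round trip = 46 miles.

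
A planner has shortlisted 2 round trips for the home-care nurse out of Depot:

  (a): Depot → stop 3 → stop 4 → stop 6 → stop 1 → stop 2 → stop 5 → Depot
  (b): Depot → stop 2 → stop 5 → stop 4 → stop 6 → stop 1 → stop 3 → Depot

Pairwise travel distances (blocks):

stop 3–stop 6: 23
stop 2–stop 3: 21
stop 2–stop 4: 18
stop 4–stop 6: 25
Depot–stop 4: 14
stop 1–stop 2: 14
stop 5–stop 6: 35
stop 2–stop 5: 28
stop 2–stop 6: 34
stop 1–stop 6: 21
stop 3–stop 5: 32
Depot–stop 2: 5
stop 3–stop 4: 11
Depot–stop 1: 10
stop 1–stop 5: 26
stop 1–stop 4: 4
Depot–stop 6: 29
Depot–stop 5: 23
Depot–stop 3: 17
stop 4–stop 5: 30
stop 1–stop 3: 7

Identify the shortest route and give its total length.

(a): 17 + 11 + 25 + 21 + 14 + 28 + 23 = 139
(b): 5 + 28 + 30 + 25 + 21 + 7 + 17 = 133

Shortest is (b), total 133 blocks.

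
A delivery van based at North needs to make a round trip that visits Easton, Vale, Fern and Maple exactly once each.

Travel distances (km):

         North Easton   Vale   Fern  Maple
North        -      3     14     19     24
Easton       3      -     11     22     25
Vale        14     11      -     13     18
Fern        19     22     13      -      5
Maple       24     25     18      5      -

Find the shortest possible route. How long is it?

With 4 stops there are 4!/2 = 12 distinct round trips (a route and its reverse cost the same).
North→Easton→Vale→Fern→Maple→North: 3+11+13+5+24 = 56
North→Easton→Vale→Maple→Fern→North: 3+11+18+5+19 = 56
North→Easton→Fern→Vale→Maple→North: 3+22+13+18+24 = 80
North→Easton→Fern→Maple→Vale→North: 3+22+5+18+14 = 62
North→Easton→Maple→Vale→Fern→North: 3+25+18+13+19 = 78
North→Easton→Maple→Fern→Vale→North: 3+25+5+13+14 = 60
North→Vale→Easton→Fern→Maple→North: 14+11+22+5+24 = 76
North→Vale→Easton→Maple→Fern→North: 14+11+25+5+19 = 74
North→Vale→Fern→Easton→Maple→North: 14+13+22+25+24 = 98
North→Vale→Maple→Easton→Fern→North: 14+18+25+22+19 = 98
North→Fern→Easton→Vale→Maple→North: 19+22+11+18+24 = 94
North→Fern→Vale→Easton→Maple→North: 19+13+11+25+24 = 92
The minimum is 56.
One optimal route: North → Easton → Vale → Fern → Maple → North (or its reverse).

56 km — the shortest possible round trip.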